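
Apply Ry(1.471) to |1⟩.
-0.671|0⟩ + 0.7415|1⟩

Ry(1.471) = [[cos(θ/2), −sin(θ/2)], [sin(θ/2), cos(θ/2)]]; θ = 1.471, cos(θ/2) ≈ 0.741495, sin(θ/2) ≈ 0.670958.
With a = amp(|0⟩) = 0 and b = amp(|1⟩) = 1:
new amp(|0⟩) = (0.741495)·a + (-0.670958)·b = -0.671
new amp(|1⟩) = (0.670958)·a + (0.741495)·b = 0.7415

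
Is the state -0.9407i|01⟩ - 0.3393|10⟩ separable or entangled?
Entangled

Writing the state as a|00⟩ + b|01⟩ + c|10⟩ + d|11⟩, it is a product state iff ad − bc = 0.
Here (a, b, c, d) = (0, -0.9407i, -0.3393, 0): ad − bc = (0)(0) − (-0.9407i)(-0.3393) = -0.3192i ≠ 0, so the state is entangled.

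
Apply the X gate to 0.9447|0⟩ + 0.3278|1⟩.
0.3278|0⟩ + 0.9447|1⟩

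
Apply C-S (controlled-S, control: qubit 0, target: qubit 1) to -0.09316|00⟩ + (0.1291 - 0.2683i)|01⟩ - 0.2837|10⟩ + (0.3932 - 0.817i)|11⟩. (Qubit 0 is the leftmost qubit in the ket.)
-0.09316|00⟩ + (0.1291 - 0.2683i)|01⟩ - 0.2837|10⟩ + (0.817 + 0.3932i)|11⟩

C-S leaves the control-|0⟩ kets |00⟩, |01⟩ unchanged and applies S to qubit 1 on the control-|1⟩ pair (|10⟩, |11⟩).
S = [[1, 0], [0, i]].
With a = amp(|10⟩) = -0.2837 and b = amp(|11⟩) = (0.3932 - 0.817i):
new amp(|10⟩) = (1)·a = -0.2837
new amp(|11⟩) = (i)·b = (0.817 + 0.3932i)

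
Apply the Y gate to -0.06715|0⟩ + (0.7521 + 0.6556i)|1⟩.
(0.6556 - 0.7521i)|0⟩ - 0.06715i|1⟩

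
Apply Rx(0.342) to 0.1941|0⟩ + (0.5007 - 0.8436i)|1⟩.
(0.04772 - 0.0852i)|0⟩ + (0.4934 - 0.8643i)|1⟩

Rx(0.342) = [[cos(θ/2), −i·sin(θ/2)], [−i·sin(θ/2), cos(θ/2)]]; θ = 0.342, cos(θ/2) ≈ 0.985415, sin(θ/2) ≈ 0.170168.
With a = amp(|0⟩) = 0.1941 and b = amp(|1⟩) = (0.5007 - 0.8436i):
new amp(|0⟩) = (0.985415)·a + (-0.170168i)·b = (0.04772 - 0.0852i)
new amp(|1⟩) = (-0.170168i)·a + (0.985415)·b = (0.4934 - 0.8643i)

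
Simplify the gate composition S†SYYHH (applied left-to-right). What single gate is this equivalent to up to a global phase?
I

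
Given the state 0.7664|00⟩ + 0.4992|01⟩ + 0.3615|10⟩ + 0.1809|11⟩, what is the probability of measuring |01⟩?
0.2492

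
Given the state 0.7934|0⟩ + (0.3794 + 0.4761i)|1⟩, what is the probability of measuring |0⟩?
0.6295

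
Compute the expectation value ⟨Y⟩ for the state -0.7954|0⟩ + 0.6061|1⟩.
0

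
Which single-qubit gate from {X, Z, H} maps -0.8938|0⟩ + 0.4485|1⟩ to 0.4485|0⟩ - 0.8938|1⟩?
X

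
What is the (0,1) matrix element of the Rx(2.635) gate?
-0.9681i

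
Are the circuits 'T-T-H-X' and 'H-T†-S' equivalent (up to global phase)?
No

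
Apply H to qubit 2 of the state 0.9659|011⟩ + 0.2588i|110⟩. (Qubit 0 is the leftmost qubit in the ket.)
0.683|010⟩ - 0.683|011⟩ + 0.183i|110⟩ + 0.183i|111⟩

H on qubit 2 mixes each pair of kets that differ only in qubit 2: amplitudes (a, b) of (|…0…⟩, |…1…⟩) become ((a + b)/√2, (a − b)/√2). Kets absent from the input have amplitude 0.
(|010⟩, |011⟩): (a, b) = (0, 0.9659) → (0.683, -0.683)
(|110⟩, |111⟩): (a, b) = (0.2588i, 0) → (0.183i, 0.183i)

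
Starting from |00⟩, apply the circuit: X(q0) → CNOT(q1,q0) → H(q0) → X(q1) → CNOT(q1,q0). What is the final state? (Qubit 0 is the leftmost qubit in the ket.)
-1/√2|01⟩ + 1/√2|11⟩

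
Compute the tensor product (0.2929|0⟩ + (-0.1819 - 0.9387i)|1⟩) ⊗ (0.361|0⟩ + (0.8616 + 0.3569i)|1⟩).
0.1057|00⟩ + (0.2524 + 0.1045i)|01⟩ + (-0.06567 - 0.3389i)|10⟩ + (0.1783 - 0.8737i)|11⟩

amp(|b₁b₂…⟩) = product of the factor amplitudes for bits b₁, b₂, …; only kets whose every factor amplitude is nonzero survive.
|00⟩: (0.2929)(0.361) = 0.1057
|01⟩: (0.2929)(0.8616 + 0.3569i) = (0.2524 + 0.1045i)
|10⟩: (-0.1819 - 0.9387i)(0.361) = (-0.06567 - 0.3389i)
|11⟩: (-0.1819 - 0.9387i)(0.8616 + 0.3569i) = (0.1783 - 0.8737i)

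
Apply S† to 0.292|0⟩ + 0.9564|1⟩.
0.292|0⟩ - 0.9564i|1⟩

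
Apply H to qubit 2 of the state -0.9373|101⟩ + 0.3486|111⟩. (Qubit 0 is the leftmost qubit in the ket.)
-0.6628|100⟩ + 0.6628|101⟩ + 0.2465|110⟩ - 0.2465|111⟩

H on qubit 2 mixes each pair of kets that differ only in qubit 2: amplitudes (a, b) of (|…0…⟩, |…1…⟩) become ((a + b)/√2, (a − b)/√2). Kets absent from the input have amplitude 0.
(|100⟩, |101⟩): (a, b) = (0, -0.9373) → (-0.6628, 0.6628)
(|110⟩, |111⟩): (a, b) = (0, 0.3486) → (0.2465, -0.2465)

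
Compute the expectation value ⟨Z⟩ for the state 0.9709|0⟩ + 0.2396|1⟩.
0.8852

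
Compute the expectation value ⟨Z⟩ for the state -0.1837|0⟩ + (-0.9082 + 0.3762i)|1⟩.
-0.9326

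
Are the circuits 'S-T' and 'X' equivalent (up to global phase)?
No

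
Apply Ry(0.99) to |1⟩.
-0.475|0⟩ + 0.88|1⟩

Ry(0.99) = [[cos(θ/2), −sin(θ/2)], [sin(θ/2), cos(θ/2)]]; θ = 0.99, cos(θ/2) ≈ 0.879969, sin(θ/2) ≈ 0.475032.
With a = amp(|0⟩) = 0 and b = amp(|1⟩) = 1:
new amp(|0⟩) = (0.879969)·a + (-0.475032)·b = -0.475
new amp(|1⟩) = (0.475032)·a + (0.879969)·b = 0.88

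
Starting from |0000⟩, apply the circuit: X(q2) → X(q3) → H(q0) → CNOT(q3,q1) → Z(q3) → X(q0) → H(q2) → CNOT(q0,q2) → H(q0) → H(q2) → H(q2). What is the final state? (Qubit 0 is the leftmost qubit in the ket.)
-1/√2|1101⟩ + 1/√2|1111⟩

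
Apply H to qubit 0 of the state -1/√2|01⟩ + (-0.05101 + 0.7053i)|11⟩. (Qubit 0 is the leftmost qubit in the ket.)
(-0.5361 + 0.4987i)|01⟩ + (-0.4639 - 0.4987i)|11⟩

H on qubit 0 mixes each pair of kets that differ only in qubit 0: amplitudes (a, b) of (|…0…⟩, |…1…⟩) become ((a + b)/√2, (a − b)/√2). Kets absent from the input have amplitude 0.
(|01⟩, |11⟩): (a, b) = (-1/√2, (-0.05101 + 0.7053i)) → ((-0.5361 + 0.4987i), (-0.4639 - 0.4987i))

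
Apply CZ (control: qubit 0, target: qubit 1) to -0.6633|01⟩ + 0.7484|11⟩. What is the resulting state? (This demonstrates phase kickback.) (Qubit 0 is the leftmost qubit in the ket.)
-0.6633|01⟩ - 0.7484|11⟩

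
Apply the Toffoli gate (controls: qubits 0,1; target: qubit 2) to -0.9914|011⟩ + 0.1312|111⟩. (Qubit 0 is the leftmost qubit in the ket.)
-0.9914|011⟩ + 0.1312|110⟩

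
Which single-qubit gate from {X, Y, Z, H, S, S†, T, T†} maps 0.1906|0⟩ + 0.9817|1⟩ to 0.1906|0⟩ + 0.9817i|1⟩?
S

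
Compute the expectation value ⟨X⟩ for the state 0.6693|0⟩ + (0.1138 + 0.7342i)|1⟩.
0.1523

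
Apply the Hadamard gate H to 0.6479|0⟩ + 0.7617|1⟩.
0.9967|0⟩ - 0.08047|1⟩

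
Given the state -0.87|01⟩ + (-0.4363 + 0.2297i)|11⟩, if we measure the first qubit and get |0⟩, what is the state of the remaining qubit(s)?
-|1⟩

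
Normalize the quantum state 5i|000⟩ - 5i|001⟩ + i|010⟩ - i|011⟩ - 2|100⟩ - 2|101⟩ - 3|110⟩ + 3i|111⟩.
0.5661i|000⟩ - 0.5661i|001⟩ + 0.1132i|010⟩ - 0.1132i|011⟩ - 0.2265|100⟩ - 0.2265|101⟩ - 0.3397|110⟩ + 0.3397i|111⟩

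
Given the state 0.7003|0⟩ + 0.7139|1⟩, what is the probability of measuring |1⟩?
0.5097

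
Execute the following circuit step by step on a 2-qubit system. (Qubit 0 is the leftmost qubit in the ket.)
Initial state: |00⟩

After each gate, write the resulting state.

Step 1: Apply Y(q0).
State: i|10⟩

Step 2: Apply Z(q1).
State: i|10⟩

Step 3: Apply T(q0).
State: (-1/√2 + (1/√2)i)|10⟩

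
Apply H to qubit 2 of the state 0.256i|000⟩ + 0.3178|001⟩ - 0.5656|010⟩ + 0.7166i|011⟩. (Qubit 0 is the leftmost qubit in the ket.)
(0.2247 + 0.181i)|000⟩ + (-0.2247 + 0.181i)|001⟩ + (-0.3999 + 0.5067i)|010⟩ + (-0.3999 - 0.5067i)|011⟩

H on qubit 2 mixes each pair of kets that differ only in qubit 2: amplitudes (a, b) of (|…0…⟩, |…1…⟩) become ((a + b)/√2, (a − b)/√2). Kets absent from the input have amplitude 0.
(|000⟩, |001⟩): (a, b) = (0.256i, 0.3178) → ((0.2247 + 0.181i), (-0.2247 + 0.181i))
(|010⟩, |011⟩): (a, b) = (-0.5656, 0.7166i) → ((-0.3999 + 0.5067i), (-0.3999 - 0.5067i))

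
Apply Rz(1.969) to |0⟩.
(0.5533 - 0.833i)|0⟩

Rz(1.969) = [[e^(−iθ/2), 0], [0, e^(iθ/2)]] with e^(±iθ/2) = cos(θ/2) ± i·sin(θ/2); θ = 1.969, cos(θ/2) ≈ 0.55328, sin(θ/2) ≈ 0.832996.
With a = amp(|0⟩) = 1 and b = amp(|1⟩) = 0:
new amp(|0⟩) = (0.55328 - 0.832996i)·a = (0.5533 - 0.833i)
new amp(|1⟩) = (0.55328 + 0.832996i)·b = 0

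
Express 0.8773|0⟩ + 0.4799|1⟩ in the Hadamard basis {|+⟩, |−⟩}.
0.9597|+⟩ + 0.281|−⟩

With |ψ⟩ = α|0⟩ + β|1⟩, the Hadamard-basis coefficients are ⟨+|ψ⟩ = (α + β)/√2 and ⟨−|ψ⟩ = (α − β)/√2.
Here α = 0.8773, β = 0.4799: (α + β)/√2 = 0.9597, (α − β)/√2 = 0.281.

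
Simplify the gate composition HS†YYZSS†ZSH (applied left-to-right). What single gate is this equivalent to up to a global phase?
I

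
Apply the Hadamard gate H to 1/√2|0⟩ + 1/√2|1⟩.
|0⟩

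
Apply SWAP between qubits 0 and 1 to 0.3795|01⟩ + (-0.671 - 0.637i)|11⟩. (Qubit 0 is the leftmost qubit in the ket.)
0.3795|10⟩ + (-0.671 - 0.637i)|11⟩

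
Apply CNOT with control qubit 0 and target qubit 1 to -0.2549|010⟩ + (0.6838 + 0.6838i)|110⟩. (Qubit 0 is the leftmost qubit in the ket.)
-0.2549|010⟩ + (0.6838 + 0.6838i)|100⟩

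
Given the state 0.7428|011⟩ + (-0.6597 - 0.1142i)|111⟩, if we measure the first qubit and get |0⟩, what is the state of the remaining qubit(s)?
|11⟩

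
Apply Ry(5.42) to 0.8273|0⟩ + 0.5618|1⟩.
-0.9864|0⟩ - 0.1642|1⟩

Ry(5.42) = [[cos(θ/2), −sin(θ/2)], [sin(θ/2), cos(θ/2)]]; θ = 5.42, cos(θ/2) ≈ -0.908301, sin(θ/2) ≈ 0.418318.
With a = amp(|0⟩) = 0.8273 and b = amp(|1⟩) = 0.5618:
new amp(|0⟩) = (-0.908301)·a + (-0.418318)·b = -0.9864
new amp(|1⟩) = (0.418318)·a + (-0.908301)·b = -0.1642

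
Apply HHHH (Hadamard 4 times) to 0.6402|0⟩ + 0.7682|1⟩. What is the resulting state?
0.6402|0⟩ + 0.7682|1⟩

H² = I, so an even number of Hadamards cancels: H^4 = I and the state is unchanged.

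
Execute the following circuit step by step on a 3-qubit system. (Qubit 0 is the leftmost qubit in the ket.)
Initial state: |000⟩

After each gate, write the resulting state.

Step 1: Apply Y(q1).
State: i|010⟩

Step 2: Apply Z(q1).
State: -i|010⟩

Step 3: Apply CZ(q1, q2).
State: -i|010⟩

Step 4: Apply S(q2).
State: -i|010⟩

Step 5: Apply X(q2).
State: -i|011⟩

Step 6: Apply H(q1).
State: -(1/√2)i|001⟩ + (1/√2)i|011⟩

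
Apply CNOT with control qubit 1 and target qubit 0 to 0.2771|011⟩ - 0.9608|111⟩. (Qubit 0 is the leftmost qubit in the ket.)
-0.9608|011⟩ + 0.2771|111⟩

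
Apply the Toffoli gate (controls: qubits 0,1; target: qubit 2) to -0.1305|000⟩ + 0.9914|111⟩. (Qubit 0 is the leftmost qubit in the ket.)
-0.1305|000⟩ + 0.9914|110⟩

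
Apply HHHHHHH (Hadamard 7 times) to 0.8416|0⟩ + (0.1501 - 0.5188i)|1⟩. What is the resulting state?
(0.7012 - 0.3668i)|0⟩ + (0.489 + 0.3668i)|1⟩

H² = I, so H^7 = H: a single Hadamard. With (a, b) = (0.8416, (0.1501 - 0.5188i)), H gives ((a + b)/√2, (a − b)/√2) = ((0.7012 - 0.3668i), (0.489 + 0.3668i)).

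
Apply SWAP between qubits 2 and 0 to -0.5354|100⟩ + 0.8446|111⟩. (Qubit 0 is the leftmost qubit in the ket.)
-0.5354|001⟩ + 0.8446|111⟩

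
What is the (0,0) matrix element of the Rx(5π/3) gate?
-0.866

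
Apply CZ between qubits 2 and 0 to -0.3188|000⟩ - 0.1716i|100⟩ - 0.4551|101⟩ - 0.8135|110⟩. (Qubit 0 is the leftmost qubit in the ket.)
-0.3188|000⟩ - 0.1716i|100⟩ + 0.4551|101⟩ - 0.8135|110⟩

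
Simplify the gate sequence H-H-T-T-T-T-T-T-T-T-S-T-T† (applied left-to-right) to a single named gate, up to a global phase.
S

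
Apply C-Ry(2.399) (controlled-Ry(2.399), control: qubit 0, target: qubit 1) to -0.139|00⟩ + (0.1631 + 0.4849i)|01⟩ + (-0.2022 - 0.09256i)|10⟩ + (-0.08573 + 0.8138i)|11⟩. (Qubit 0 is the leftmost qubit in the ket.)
-0.139|00⟩ + (0.1631 + 0.4849i)|01⟩ + (0.006525 - 0.7919i)|10⟩ + (-0.2195 + 0.209i)|11⟩

C-Ry(2.399) leaves the control-|0⟩ kets |00⟩, |01⟩ unchanged and applies Ry(2.399) to qubit 1 on the control-|1⟩ pair (|10⟩, |11⟩).
Ry(2.399) = [[cos(θ/2), −sin(θ/2)], [sin(θ/2), cos(θ/2)]]; θ = 2.399, cos(θ/2) ≈ 0.362824, sin(θ/2) ≈ 0.931858.
With a = amp(|10⟩) = (-0.2022 - 0.09256i) and b = amp(|11⟩) = (-0.08573 + 0.8138i):
new amp(|10⟩) = (0.362824)·a + (-0.931858)·b = (0.006525 - 0.7919i)
new amp(|11⟩) = (0.931858)·a + (0.362824)·b = (-0.2195 + 0.209i)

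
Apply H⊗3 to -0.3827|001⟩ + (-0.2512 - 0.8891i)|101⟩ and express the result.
(-0.2241 - 0.3143i)|000⟩ + (0.2241 + 0.3143i)|001⟩ + (-0.2241 - 0.3143i)|010⟩ + (0.2241 + 0.3143i)|011⟩ + (-0.04649 + 0.3143i)|100⟩ + (0.04649 - 0.3143i)|101⟩ + (-0.04649 + 0.3143i)|110⟩ + (0.04649 - 0.3143i)|111⟩

H⊗3 gives amp(|y⟩) = (1/2√2) Σ_x (−1)^(x·y) amp(|x⟩), where x·y is the number of positions in which both x and y have a 1.
|000⟩: (-0.3827 + (-0.2512 - 0.8891i))/(2√2) = (-0.2241 - 0.3143i)
|001⟩: (0.3827 - (-0.2512 - 0.8891i))/(2√2) = (0.2241 + 0.3143i)
|010⟩: (-0.3827 + (-0.2512 - 0.8891i))/(2√2) = (-0.2241 - 0.3143i)
|011⟩: (0.3827 - (-0.2512 - 0.8891i))/(2√2) = (0.2241 + 0.3143i)
|100⟩: (-0.3827 - (-0.2512 - 0.8891i))/(2√2) = (-0.04649 + 0.3143i)
|101⟩: (0.3827 + (-0.2512 - 0.8891i))/(2√2) = (0.04649 - 0.3143i)
|110⟩: (-0.3827 - (-0.2512 - 0.8891i))/(2√2) = (-0.04649 + 0.3143i)
|111⟩: (0.3827 + (-0.2512 - 0.8891i))/(2√2) = (0.04649 - 0.3143i)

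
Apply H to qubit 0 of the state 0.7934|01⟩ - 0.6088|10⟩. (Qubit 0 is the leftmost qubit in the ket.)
-0.4305|00⟩ + 0.561|01⟩ + 0.4305|10⟩ + 0.561|11⟩

H on qubit 0 mixes each pair of kets that differ only in qubit 0: amplitudes (a, b) of (|…0…⟩, |…1…⟩) become ((a + b)/√2, (a − b)/√2). Kets absent from the input have amplitude 0.
(|00⟩, |10⟩): (a, b) = (0, -0.6088) → (-0.4305, 0.4305)
(|01⟩, |11⟩): (a, b) = (0.7934, 0) → (0.561, 0.561)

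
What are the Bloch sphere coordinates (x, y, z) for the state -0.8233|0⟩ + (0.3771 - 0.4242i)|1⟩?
(-0.6209, 0.6985, 0.3557)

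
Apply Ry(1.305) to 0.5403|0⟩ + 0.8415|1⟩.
-0.08163|0⟩ + 0.9967|1⟩

Ry(1.305) = [[cos(θ/2), −sin(θ/2)], [sin(θ/2), cos(θ/2)]]; θ = 1.305, cos(θ/2) ≈ 0.794568, sin(θ/2) ≈ 0.607175.
With a = amp(|0⟩) = 0.5403 and b = amp(|1⟩) = 0.8415:
new amp(|0⟩) = (0.794568)·a + (-0.607175)·b = -0.08163
new amp(|1⟩) = (0.607175)·a + (0.794568)·b = 0.9967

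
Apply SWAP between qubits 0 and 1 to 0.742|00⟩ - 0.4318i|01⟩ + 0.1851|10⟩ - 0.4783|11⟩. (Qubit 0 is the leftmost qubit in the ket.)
0.742|00⟩ + 0.1851|01⟩ - 0.4318i|10⟩ - 0.4783|11⟩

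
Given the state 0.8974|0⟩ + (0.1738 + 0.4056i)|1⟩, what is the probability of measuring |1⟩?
0.1947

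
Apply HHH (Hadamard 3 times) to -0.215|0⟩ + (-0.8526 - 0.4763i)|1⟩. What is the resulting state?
(-0.7549 - 0.3368i)|0⟩ + (0.4509 + 0.3368i)|1⟩

H² = I, so H^3 = H: a single Hadamard. With (a, b) = (-0.215, (-0.8526 - 0.4763i)), H gives ((a + b)/√2, (a − b)/√2) = ((-0.7549 - 0.3368i), (0.4509 + 0.3368i)).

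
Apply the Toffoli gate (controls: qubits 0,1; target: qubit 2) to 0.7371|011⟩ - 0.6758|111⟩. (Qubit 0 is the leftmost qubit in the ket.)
0.7371|011⟩ - 0.6758|110⟩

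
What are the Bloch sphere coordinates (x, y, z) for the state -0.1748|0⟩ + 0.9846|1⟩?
(-0.3442, 0, -0.9389)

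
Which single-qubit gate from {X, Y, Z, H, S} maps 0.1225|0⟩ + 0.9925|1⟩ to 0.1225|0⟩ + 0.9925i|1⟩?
S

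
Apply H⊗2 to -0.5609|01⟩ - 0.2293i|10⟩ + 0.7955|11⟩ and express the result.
(0.1173 - 0.1147i)|00⟩ + (-0.1173 - 0.1147i)|01⟩ + (-0.6782 + 0.1147i)|10⟩ + (0.6782 + 0.1147i)|11⟩

H⊗2 gives amp(|y⟩) = (1/2) Σ_x (−1)^(x·y) amp(|x⟩), where x·y is the number of positions in which both x and y have a 1.
|00⟩: (-0.5609 - 0.2293i + 0.7955)/2 = (0.1173 - 0.1147i)
|01⟩: (0.5609 - 0.2293i - 0.7955)/2 = (-0.1173 - 0.1147i)
|10⟩: (-0.5609 + 0.2293i - 0.7955)/2 = (-0.6782 + 0.1147i)
|11⟩: (0.5609 + 0.2293i + 0.7955)/2 = (0.6782 + 0.1147i)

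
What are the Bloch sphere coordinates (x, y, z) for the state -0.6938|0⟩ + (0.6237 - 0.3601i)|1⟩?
(-0.8654, 0.4997, -0.03732)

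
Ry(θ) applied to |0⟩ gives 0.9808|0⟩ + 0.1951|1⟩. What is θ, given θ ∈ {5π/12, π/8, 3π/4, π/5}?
π/8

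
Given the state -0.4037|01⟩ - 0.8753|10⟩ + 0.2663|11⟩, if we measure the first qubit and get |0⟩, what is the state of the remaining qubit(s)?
-|1⟩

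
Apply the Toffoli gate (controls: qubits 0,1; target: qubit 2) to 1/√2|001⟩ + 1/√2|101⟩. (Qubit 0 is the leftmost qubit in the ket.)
1/√2|001⟩ + 1/√2|101⟩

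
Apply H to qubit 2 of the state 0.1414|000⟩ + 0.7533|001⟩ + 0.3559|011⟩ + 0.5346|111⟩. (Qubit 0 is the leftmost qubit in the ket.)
0.6326|000⟩ - 0.4327|001⟩ + 0.2517|010⟩ - 0.2517|011⟩ + 0.378|110⟩ - 0.378|111⟩

H on qubit 2 mixes each pair of kets that differ only in qubit 2: amplitudes (a, b) of (|…0…⟩, |…1…⟩) become ((a + b)/√2, (a − b)/√2). Kets absent from the input have amplitude 0.
(|000⟩, |001⟩): (a, b) = (0.1414, 0.7533) → (0.6326, -0.4327)
(|010⟩, |011⟩): (a, b) = (0, 0.3559) → (0.2517, -0.2517)
(|110⟩, |111⟩): (a, b) = (0, 0.5346) → (0.378, -0.378)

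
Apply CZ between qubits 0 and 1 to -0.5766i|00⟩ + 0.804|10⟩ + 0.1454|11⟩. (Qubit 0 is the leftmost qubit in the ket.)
-0.5766i|00⟩ + 0.804|10⟩ - 0.1454|11⟩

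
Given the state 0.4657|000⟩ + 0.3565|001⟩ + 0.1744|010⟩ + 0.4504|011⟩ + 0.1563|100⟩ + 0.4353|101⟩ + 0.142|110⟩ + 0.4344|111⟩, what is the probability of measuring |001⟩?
0.1271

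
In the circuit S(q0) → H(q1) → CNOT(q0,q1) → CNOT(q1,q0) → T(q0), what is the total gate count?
5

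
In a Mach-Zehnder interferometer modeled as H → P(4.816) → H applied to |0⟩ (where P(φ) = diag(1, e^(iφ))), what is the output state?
(0.5517 - 0.4973i)|0⟩ + (0.4483 + 0.4973i)|1⟩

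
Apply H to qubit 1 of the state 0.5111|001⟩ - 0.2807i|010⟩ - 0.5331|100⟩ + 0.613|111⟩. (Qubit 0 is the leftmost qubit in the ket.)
-0.1985i|000⟩ + 0.3614|001⟩ + 0.1985i|010⟩ + 0.3614|011⟩ - 0.377|100⟩ + 0.4335|101⟩ - 0.377|110⟩ - 0.4335|111⟩

H on qubit 1 mixes each pair of kets that differ only in qubit 1: amplitudes (a, b) of (|…0…⟩, |…1…⟩) become ((a + b)/√2, (a − b)/√2). Kets absent from the input have amplitude 0.
(|000⟩, |010⟩): (a, b) = (0, -0.2807i) → (-0.1985i, 0.1985i)
(|001⟩, |011⟩): (a, b) = (0.5111, 0) → (0.3614, 0.3614)
(|100⟩, |110⟩): (a, b) = (-0.5331, 0) → (-0.377, -0.377)
(|101⟩, |111⟩): (a, b) = (0, 0.613) → (0.4335, -0.4335)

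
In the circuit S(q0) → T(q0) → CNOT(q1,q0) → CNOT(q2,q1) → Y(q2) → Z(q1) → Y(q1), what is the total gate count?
7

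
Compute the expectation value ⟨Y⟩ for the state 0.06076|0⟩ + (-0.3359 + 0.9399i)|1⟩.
0.1142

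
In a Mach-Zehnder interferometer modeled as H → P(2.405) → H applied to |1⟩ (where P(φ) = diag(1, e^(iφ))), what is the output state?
(0.8704 - 0.3359i)|0⟩ + (0.1296 + 0.3359i)|1⟩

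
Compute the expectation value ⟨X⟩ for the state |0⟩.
0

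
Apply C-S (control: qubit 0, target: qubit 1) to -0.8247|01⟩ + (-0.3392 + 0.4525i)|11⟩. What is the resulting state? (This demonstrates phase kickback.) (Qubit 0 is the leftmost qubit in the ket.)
-0.8247|01⟩ + (-0.4525 - 0.3392i)|11⟩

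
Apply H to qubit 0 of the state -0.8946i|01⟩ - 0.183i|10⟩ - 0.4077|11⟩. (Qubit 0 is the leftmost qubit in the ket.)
-0.1294i|00⟩ + (-0.2883 - 0.6326i)|01⟩ + 0.1294i|10⟩ + (0.2883 - 0.6326i)|11⟩

H on qubit 0 mixes each pair of kets that differ only in qubit 0: amplitudes (a, b) of (|…0…⟩, |…1…⟩) become ((a + b)/√2, (a − b)/√2). Kets absent from the input have amplitude 0.
(|00⟩, |10⟩): (a, b) = (0, -0.183i) → (-0.1294i, 0.1294i)
(|01⟩, |11⟩): (a, b) = (-0.8946i, -0.4077) → ((-0.2883 - 0.6326i), (0.2883 - 0.6326i))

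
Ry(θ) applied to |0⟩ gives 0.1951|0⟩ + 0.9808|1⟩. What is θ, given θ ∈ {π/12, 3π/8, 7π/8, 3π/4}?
7π/8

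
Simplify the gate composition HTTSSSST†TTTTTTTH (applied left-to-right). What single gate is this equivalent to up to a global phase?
I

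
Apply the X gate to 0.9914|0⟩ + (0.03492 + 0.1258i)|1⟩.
(0.03492 + 0.1258i)|0⟩ + 0.9914|1⟩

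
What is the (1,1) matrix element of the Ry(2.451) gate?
0.3385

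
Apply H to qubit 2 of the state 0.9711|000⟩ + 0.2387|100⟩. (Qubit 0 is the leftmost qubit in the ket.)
0.6867|000⟩ + 0.6867|001⟩ + 0.1688|100⟩ + 0.1688|101⟩

H on qubit 2 mixes each pair of kets that differ only in qubit 2: amplitudes (a, b) of (|…0…⟩, |…1…⟩) become ((a + b)/√2, (a − b)/√2). Kets absent from the input have amplitude 0.
(|000⟩, |001⟩): (a, b) = (0.9711, 0) → (0.6867, 0.6867)
(|100⟩, |101⟩): (a, b) = (0.2387, 0) → (0.1688, 0.1688)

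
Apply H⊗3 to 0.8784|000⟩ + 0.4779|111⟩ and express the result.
0.4795|000⟩ + 0.1416|001⟩ + 0.1416|010⟩ + 0.4795|011⟩ + 0.1416|100⟩ + 0.4795|101⟩ + 0.4795|110⟩ + 0.1416|111⟩

H⊗3 gives amp(|y⟩) = (1/2√2) Σ_x (−1)^(x·y) amp(|x⟩), where x·y is the number of positions in which both x and y have a 1.
|000⟩: (0.8784 + 0.4779)/(2√2) = 0.4795
|001⟩: (0.8784 - 0.4779)/(2√2) = 0.1416
|010⟩: (0.8784 - 0.4779)/(2√2) = 0.1416
|011⟩: (0.8784 + 0.4779)/(2√2) = 0.4795
|100⟩: (0.8784 - 0.4779)/(2√2) = 0.1416
|101⟩: (0.8784 + 0.4779)/(2√2) = 0.4795
|110⟩: (0.8784 + 0.4779)/(2√2) = 0.4795
|111⟩: (0.8784 - 0.4779)/(2√2) = 0.1416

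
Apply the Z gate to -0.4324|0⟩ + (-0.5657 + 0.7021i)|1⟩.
-0.4324|0⟩ + (0.5657 - 0.7021i)|1⟩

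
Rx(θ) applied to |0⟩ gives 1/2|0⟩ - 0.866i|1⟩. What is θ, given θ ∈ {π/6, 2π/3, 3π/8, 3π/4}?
2π/3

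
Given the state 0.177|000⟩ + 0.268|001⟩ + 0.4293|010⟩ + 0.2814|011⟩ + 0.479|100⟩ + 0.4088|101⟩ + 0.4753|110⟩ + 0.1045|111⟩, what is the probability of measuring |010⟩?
0.1843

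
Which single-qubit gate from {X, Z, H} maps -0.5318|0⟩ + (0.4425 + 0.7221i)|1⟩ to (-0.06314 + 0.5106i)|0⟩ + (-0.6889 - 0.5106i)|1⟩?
H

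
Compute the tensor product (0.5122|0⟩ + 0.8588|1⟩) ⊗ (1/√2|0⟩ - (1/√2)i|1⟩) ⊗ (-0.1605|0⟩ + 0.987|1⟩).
-0.05813|000⟩ + 0.3575|001⟩ + 0.05813i|010⟩ - 0.3575i|011⟩ - 0.09747|100⟩ + 0.5994|101⟩ + 0.09747i|110⟩ - 0.5994i|111⟩

amp(|b₁b₂…⟩) = product of the factor amplitudes for bits b₁, b₂, …; only kets whose every factor amplitude is nonzero survive.
|000⟩: (0.5122)(1/√2)(-0.1605) = -0.05813
|001⟩: (0.5122)(1/√2)(0.987) = 0.3575
|010⟩: (0.5122)(-(1/√2)i)(-0.1605) = 0.05813i
|011⟩: (0.5122)(-(1/√2)i)(0.987) = -0.3575i
|100⟩: (0.8588)(1/√2)(-0.1605) = -0.09747
|101⟩: (0.8588)(1/√2)(0.987) = 0.5994
|110⟩: (0.8588)(-(1/√2)i)(-0.1605) = 0.09747i
|111⟩: (0.8588)(-(1/√2)i)(0.987) = -0.5994i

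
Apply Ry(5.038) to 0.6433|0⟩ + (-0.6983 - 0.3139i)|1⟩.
(-0.1154 + 0.183i)|0⟩ + (0.9424 + 0.255i)|1⟩

Ry(5.038) = [[cos(θ/2), −sin(θ/2)], [sin(θ/2), cos(θ/2)]]; θ = 5.038, cos(θ/2) ≈ -0.812369, sin(θ/2) ≈ 0.583143.
With a = amp(|0⟩) = 0.6433 and b = amp(|1⟩) = (-0.6983 - 0.3139i):
new amp(|0⟩) = (-0.812369)·a + (-0.583143)·b = (-0.1154 + 0.183i)
new amp(|1⟩) = (0.583143)·a + (-0.812369)·b = (0.9424 + 0.255i)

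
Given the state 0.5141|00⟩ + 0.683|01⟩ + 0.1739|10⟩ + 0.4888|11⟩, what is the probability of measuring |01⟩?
0.4665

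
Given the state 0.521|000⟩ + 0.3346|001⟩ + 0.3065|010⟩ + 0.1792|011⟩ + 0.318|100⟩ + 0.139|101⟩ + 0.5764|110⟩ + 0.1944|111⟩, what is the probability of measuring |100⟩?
0.1011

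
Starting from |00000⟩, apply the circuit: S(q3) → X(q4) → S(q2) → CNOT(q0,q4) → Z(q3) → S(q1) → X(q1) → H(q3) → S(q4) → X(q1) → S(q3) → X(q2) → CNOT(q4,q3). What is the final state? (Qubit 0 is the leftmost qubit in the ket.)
-1/√2|00101⟩ + (1/√2)i|00111⟩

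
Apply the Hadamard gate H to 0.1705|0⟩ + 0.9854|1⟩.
0.8173|0⟩ - 0.5762|1⟩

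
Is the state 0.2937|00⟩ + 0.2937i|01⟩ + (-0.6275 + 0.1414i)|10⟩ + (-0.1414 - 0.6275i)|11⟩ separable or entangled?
Separable

Writing the state as a|00⟩ + b|01⟩ + c|10⟩ + d|11⟩, it is a product state iff ad − bc = 0.
Here (a, b, c, d) = (0.2937, 0.2937i, (-0.6275 + 0.1414i), (-0.1414 - 0.6275i)): ad − bc = (0.2937)(-0.1414 - 0.6275i) − (0.2937i)(-0.6275 + 0.1414i) = 0, so the state is separable.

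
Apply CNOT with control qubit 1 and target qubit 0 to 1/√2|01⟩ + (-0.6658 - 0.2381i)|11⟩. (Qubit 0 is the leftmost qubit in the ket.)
(-0.6658 - 0.2381i)|01⟩ + 1/√2|11⟩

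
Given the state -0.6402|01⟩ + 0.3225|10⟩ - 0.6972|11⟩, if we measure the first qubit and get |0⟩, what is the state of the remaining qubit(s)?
-|1⟩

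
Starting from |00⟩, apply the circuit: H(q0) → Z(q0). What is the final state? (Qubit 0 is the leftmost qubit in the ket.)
1/√2|00⟩ - 1/√2|10⟩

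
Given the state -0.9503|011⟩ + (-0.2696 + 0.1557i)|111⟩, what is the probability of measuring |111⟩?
0.09693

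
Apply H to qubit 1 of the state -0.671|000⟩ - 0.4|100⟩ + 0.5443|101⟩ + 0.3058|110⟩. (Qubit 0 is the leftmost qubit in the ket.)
-0.4745|000⟩ - 0.4745|010⟩ - 0.06661|100⟩ + 0.3849|101⟩ - 0.4991|110⟩ + 0.3849|111⟩

H on qubit 1 mixes each pair of kets that differ only in qubit 1: amplitudes (a, b) of (|…0…⟩, |…1…⟩) become ((a + b)/√2, (a − b)/√2). Kets absent from the input have amplitude 0.
(|000⟩, |010⟩): (a, b) = (-0.671, 0) → (-0.4745, -0.4745)
(|100⟩, |110⟩): (a, b) = (-0.4, 0.3058) → (-0.06661, -0.4991)
(|101⟩, |111⟩): (a, b) = (0.5443, 0) → (0.3849, 0.3849)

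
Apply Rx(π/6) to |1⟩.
-0.2588i|0⟩ + 0.9659|1⟩

Rx(π/6) = [[cos(θ/2), −i·sin(θ/2)], [−i·sin(θ/2), cos(θ/2)]]; θ = π/6, cos(θ/2) ≈ 0.965926, sin(θ/2) ≈ 0.258819.
With a = amp(|0⟩) = 0 and b = amp(|1⟩) = 1:
new amp(|0⟩) = (0.965926)·a + (-0.258819i)·b = -0.2588i
new amp(|1⟩) = (-0.258819i)·a + (0.965926)·b = 0.9659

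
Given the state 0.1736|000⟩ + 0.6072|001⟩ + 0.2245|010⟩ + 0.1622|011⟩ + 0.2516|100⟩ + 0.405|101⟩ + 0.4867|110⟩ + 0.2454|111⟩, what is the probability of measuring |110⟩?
0.2369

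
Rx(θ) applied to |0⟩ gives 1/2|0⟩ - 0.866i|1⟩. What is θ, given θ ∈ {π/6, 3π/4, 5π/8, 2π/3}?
2π/3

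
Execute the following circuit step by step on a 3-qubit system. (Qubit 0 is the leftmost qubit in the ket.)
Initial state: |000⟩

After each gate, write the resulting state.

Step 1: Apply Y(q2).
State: i|001⟩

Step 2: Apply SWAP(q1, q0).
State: i|001⟩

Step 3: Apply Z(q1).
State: i|001⟩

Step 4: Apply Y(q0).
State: -|101⟩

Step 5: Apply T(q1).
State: -|101⟩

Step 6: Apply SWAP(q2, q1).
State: -|110⟩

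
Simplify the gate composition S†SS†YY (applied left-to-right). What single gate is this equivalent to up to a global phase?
S†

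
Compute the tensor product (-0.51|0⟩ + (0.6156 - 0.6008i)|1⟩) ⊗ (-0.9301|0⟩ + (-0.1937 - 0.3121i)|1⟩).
0.4744|00⟩ + (0.09879 + 0.1592i)|01⟩ + (-0.5726 + 0.5588i)|10⟩ + (-0.3068 - 0.07575i)|11⟩

amp(|b₁b₂…⟩) = product of the factor amplitudes for bits b₁, b₂, …; only kets whose every factor amplitude is nonzero survive.
|00⟩: (-0.51)(-0.9301) = 0.4744
|01⟩: (-0.51)(-0.1937 - 0.3121i) = (0.09879 + 0.1592i)
|10⟩: (0.6156 - 0.6008i)(-0.9301) = (-0.5726 + 0.5588i)
|11⟩: (0.6156 - 0.6008i)(-0.1937 - 0.3121i) = (-0.3068 - 0.07575i)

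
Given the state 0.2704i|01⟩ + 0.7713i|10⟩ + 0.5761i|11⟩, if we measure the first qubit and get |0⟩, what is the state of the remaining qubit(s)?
i|1⟩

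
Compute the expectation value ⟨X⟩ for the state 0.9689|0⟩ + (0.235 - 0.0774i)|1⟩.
0.4554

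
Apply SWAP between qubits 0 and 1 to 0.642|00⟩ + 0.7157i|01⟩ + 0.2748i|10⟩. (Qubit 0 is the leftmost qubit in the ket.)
0.642|00⟩ + 0.2748i|01⟩ + 0.7157i|10⟩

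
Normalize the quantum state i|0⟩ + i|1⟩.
(1/√2)i|0⟩ + (1/√2)i|1⟩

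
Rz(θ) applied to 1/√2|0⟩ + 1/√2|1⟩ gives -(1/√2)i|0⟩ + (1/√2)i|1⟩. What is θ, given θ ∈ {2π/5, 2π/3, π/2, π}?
π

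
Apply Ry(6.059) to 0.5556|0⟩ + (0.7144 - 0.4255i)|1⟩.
(-0.632 + 0.0476i)|0⟩ + (-0.6478 + 0.4228i)|1⟩

Ry(6.059) = [[cos(θ/2), −sin(θ/2)], [sin(θ/2), cos(θ/2)]]; θ = 6.059, cos(θ/2) ≈ -0.993724, sin(θ/2) ≈ 0.111858.
With a = amp(|0⟩) = 0.5556 and b = amp(|1⟩) = (0.7144 - 0.4255i):
new amp(|0⟩) = (-0.993724)·a + (-0.111858)·b = (-0.632 + 0.0476i)
new amp(|1⟩) = (0.111858)·a + (-0.993724)·b = (-0.6478 + 0.4228i)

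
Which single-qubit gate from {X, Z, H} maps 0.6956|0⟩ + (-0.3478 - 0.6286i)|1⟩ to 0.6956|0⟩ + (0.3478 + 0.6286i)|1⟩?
Z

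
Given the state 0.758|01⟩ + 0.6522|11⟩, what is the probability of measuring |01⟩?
0.5746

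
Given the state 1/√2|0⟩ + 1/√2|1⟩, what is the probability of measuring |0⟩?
1/2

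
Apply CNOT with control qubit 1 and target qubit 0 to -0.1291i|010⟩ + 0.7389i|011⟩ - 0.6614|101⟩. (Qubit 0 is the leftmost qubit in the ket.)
-0.6614|101⟩ - 0.1291i|110⟩ + 0.7389i|111⟩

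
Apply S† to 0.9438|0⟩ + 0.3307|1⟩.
0.9438|0⟩ - 0.3307i|1⟩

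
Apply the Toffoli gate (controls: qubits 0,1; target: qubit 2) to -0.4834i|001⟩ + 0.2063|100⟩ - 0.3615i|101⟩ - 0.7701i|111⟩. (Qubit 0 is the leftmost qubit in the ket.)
-0.4834i|001⟩ + 0.2063|100⟩ - 0.3615i|101⟩ - 0.7701i|110⟩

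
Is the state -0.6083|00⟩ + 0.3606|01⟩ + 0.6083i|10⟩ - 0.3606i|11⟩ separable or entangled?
Separable

Writing the state as a|00⟩ + b|01⟩ + c|10⟩ + d|11⟩, it is a product state iff ad − bc = 0.
Here (a, b, c, d) = (-0.6083, 0.3606, 0.6083i, -0.3606i): ad − bc = (-0.6083)(-0.3606i) − (0.3606)(0.6083i) = 0, so the state is separable.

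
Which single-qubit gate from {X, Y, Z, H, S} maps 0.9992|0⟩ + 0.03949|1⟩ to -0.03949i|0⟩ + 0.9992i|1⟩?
Y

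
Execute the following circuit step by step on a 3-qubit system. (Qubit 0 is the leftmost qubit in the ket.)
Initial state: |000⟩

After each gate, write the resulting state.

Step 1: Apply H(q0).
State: 1/√2|000⟩ + 1/√2|100⟩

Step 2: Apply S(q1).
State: 1/√2|000⟩ + 1/√2|100⟩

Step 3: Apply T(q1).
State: 1/√2|000⟩ + 1/√2|100⟩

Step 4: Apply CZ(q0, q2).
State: 1/√2|000⟩ + 1/√2|100⟩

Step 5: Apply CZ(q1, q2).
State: 1/√2|000⟩ + 1/√2|100⟩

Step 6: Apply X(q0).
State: 1/√2|000⟩ + 1/√2|100⟩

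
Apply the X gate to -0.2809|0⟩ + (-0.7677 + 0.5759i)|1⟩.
(-0.7677 + 0.5759i)|0⟩ - 0.2809|1⟩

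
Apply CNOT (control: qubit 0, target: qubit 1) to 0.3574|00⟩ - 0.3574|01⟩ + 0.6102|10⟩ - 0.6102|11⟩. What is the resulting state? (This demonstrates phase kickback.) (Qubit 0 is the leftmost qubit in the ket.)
0.3574|00⟩ - 0.3574|01⟩ - 0.6102|10⟩ + 0.6102|11⟩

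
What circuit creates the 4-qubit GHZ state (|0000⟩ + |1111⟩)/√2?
H(q0) → CNOT(q0,q1) → CNOT(q0,q2) → CNOT(q0,q3)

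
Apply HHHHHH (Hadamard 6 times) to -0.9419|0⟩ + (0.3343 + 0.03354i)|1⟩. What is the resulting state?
-0.9419|0⟩ + (0.3343 + 0.03354i)|1⟩

H² = I, so an even number of Hadamards cancels: H^6 = I and the state is unchanged.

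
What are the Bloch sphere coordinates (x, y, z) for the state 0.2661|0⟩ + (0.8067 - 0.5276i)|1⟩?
(0.4293, -0.2808, -0.8583)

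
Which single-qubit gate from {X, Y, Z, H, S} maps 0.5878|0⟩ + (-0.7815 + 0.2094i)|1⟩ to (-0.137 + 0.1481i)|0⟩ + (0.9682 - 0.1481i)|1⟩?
H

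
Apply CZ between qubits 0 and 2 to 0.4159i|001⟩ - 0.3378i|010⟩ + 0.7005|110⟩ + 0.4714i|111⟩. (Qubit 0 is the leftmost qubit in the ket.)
0.4159i|001⟩ - 0.3378i|010⟩ + 0.7005|110⟩ - 0.4714i|111⟩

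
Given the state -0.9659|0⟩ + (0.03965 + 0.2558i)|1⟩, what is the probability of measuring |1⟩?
0.06701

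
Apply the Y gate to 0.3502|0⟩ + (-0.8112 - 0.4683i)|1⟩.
(-0.4683 + 0.8112i)|0⟩ + 0.3502i|1⟩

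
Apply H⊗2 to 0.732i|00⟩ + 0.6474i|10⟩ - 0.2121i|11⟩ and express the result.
0.5837i|00⟩ + 0.7958i|01⟩ + 0.1484i|10⟩ - 0.06375i|11⟩

H⊗2 gives amp(|y⟩) = (1/2) Σ_x (−1)^(x·y) amp(|x⟩), where x·y is the number of positions in which both x and y have a 1.
|00⟩: (0.732i + 0.6474i - 0.2121i)/2 = 0.5837i
|01⟩: (0.732i + 0.6474i + 0.2121i)/2 = 0.7958i
|10⟩: (0.732i - 0.6474i + 0.2121i)/2 = 0.1484i
|11⟩: (0.732i - 0.6474i - 0.2121i)/2 = -0.06375i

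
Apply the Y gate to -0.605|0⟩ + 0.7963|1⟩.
-0.7963i|0⟩ - 0.605i|1⟩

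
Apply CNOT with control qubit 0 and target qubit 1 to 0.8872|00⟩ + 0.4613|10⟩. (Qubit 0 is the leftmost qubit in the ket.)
0.8872|00⟩ + 0.4613|11⟩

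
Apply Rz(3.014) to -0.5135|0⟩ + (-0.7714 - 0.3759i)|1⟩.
(-0.03274 + 0.5125i)|0⟩ + (0.326 - 0.7938i)|1⟩

Rz(3.014) = [[e^(−iθ/2), 0], [0, e^(iθ/2)]] with e^(±iθ/2) = cos(θ/2) ± i·sin(θ/2); θ = 3.014, cos(θ/2) ≈ 0.0637531, sin(θ/2) ≈ 0.997966.
With a = amp(|0⟩) = -0.5135 and b = amp(|1⟩) = (-0.7714 - 0.3759i):
new amp(|0⟩) = (0.0637531 - 0.997966i)·a = (-0.03274 + 0.5125i)
new amp(|1⟩) = (0.0637531 + 0.997966i)·b = (0.326 - 0.7938i)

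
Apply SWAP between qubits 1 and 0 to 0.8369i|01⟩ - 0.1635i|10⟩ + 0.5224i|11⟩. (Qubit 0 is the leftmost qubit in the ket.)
-0.1635i|01⟩ + 0.8369i|10⟩ + 0.5224i|11⟩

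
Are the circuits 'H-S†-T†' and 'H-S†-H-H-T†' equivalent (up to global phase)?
Yes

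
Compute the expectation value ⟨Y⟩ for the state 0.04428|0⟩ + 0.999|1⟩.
0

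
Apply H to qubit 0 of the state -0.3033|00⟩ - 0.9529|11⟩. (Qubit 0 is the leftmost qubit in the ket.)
-0.2145|00⟩ - 0.6738|01⟩ - 0.2145|10⟩ + 0.6738|11⟩

H on qubit 0 mixes each pair of kets that differ only in qubit 0: amplitudes (a, b) of (|…0…⟩, |…1…⟩) become ((a + b)/√2, (a − b)/√2). Kets absent from the input have amplitude 0.
(|00⟩, |10⟩): (a, b) = (-0.3033, 0) → (-0.2145, -0.2145)
(|01⟩, |11⟩): (a, b) = (0, -0.9529) → (-0.6738, 0.6738)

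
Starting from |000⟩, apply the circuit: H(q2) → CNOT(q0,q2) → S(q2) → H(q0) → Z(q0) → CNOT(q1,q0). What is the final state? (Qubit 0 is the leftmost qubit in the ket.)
1/2|000⟩ + (1/2)i|001⟩ - 1/2|100⟩ - (1/2)i|101⟩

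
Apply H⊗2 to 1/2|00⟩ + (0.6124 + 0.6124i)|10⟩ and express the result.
(0.5562 + 0.3062i)|00⟩ + (0.5562 + 0.3062i)|01⟩ + (-0.0562 - 0.3062i)|10⟩ + (-0.0562 - 0.3062i)|11⟩

H⊗2 gives amp(|y⟩) = (1/2) Σ_x (−1)^(x·y) amp(|x⟩), where x·y is the number of positions in which both x and y have a 1.
|00⟩: (1/2 + (0.6124 + 0.6124i))/2 = (0.5562 + 0.3062i)
|01⟩: (1/2 + (0.6124 + 0.6124i))/2 = (0.5562 + 0.3062i)
|10⟩: (1/2 - (0.6124 + 0.6124i))/2 = (-0.0562 - 0.3062i)
|11⟩: (1/2 - (0.6124 + 0.6124i))/2 = (-0.0562 - 0.3062i)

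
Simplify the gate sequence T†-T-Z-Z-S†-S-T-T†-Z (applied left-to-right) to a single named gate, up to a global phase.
Z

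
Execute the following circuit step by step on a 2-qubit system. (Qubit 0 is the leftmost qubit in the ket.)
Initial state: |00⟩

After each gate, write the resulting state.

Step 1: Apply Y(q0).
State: i|10⟩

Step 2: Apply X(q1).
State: i|11⟩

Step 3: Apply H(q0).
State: (1/√2)i|01⟩ - (1/√2)i|11⟩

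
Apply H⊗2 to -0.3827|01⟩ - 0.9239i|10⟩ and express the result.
(-0.1914 - 0.462i)|00⟩ + (0.1914 - 0.462i)|01⟩ + (-0.1914 + 0.462i)|10⟩ + (0.1914 + 0.462i)|11⟩

H⊗2 gives amp(|y⟩) = (1/2) Σ_x (−1)^(x·y) amp(|x⟩), where x·y is the number of positions in which both x and y have a 1.
|00⟩: (-0.3827 - 0.9239i)/2 = (-0.1914 - 0.462i)
|01⟩: (0.3827 - 0.9239i)/2 = (0.1914 - 0.462i)
|10⟩: (-0.3827 + 0.9239i)/2 = (-0.1914 + 0.462i)
|11⟩: (0.3827 + 0.9239i)/2 = (0.1914 + 0.462i)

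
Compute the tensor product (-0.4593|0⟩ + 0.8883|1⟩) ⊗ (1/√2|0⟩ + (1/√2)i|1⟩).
-0.3248|00⟩ - 0.3248i|01⟩ + 0.6281|10⟩ + 0.6281i|11⟩

amp(|b₁b₂…⟩) = product of the factor amplitudes for bits b₁, b₂, …; only kets whose every factor amplitude is nonzero survive.
|00⟩: (-0.4593)(1/√2) = -0.3248
|01⟩: (-0.4593)((1/√2)i) = -0.3248i
|10⟩: (0.8883)(1/√2) = 0.6281
|11⟩: (0.8883)((1/√2)i) = 0.6281i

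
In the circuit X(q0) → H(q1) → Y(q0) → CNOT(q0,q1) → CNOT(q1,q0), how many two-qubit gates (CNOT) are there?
2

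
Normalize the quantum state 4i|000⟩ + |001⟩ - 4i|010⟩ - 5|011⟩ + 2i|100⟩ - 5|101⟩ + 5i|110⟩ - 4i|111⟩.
(1/√8)i|000⟩ + 0.08839|001⟩ - (1/√8)i|010⟩ - 0.4419|011⟩ + 0.1768i|100⟩ - 0.4419|101⟩ + 0.4419i|110⟩ - (1/√8)i|111⟩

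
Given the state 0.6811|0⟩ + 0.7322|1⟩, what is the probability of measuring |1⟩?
0.5361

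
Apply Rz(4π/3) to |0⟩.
(-1/2 - 0.866i)|0⟩

Rz(4π/3) = [[e^(−iθ/2), 0], [0, e^(iθ/2)]] with e^(±iθ/2) = cos(θ/2) ± i·sin(θ/2); θ = 4π/3, cos(θ/2) ≈ -0.5, sin(θ/2) ≈ 0.866025.
With a = amp(|0⟩) = 1 and b = amp(|1⟩) = 0:
new amp(|0⟩) = (-0.5 - 0.866025i)·a = (-1/2 - 0.866i)
new amp(|1⟩) = (-0.5 + 0.866025i)·b = 0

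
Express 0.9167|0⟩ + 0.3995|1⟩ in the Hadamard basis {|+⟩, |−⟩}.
0.9307|+⟩ + 0.3657|−⟩

With |ψ⟩ = α|0⟩ + β|1⟩, the Hadamard-basis coefficients are ⟨+|ψ⟩ = (α + β)/√2 and ⟨−|ψ⟩ = (α − β)/√2.
Here α = 0.9167, β = 0.3995: (α + β)/√2 = 0.9307, (α − β)/√2 = 0.3657.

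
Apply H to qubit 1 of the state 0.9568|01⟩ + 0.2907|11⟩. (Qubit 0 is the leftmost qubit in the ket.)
0.6766|00⟩ - 0.6766|01⟩ + 0.2056|10⟩ - 0.2056|11⟩

H on qubit 1 mixes each pair of kets that differ only in qubit 1: amplitudes (a, b) of (|…0…⟩, |…1…⟩) become ((a + b)/√2, (a − b)/√2). Kets absent from the input have amplitude 0.
(|00⟩, |01⟩): (a, b) = (0, 0.9568) → (0.6766, -0.6766)
(|10⟩, |11⟩): (a, b) = (0, 0.2907) → (0.2056, -0.2056)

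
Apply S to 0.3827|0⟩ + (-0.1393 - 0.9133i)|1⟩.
0.3827|0⟩ + (0.9133 - 0.1393i)|1⟩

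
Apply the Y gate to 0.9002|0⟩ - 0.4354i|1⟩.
-0.4354|0⟩ + 0.9002i|1⟩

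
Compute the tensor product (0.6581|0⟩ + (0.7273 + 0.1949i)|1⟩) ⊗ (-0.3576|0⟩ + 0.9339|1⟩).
-0.2353|00⟩ + 0.6146|01⟩ + (-0.2601 - 0.0697i)|10⟩ + (0.6792 + 0.182i)|11⟩

amp(|b₁b₂…⟩) = product of the factor amplitudes for bits b₁, b₂, …; only kets whose every factor amplitude is nonzero survive.
|00⟩: (0.6581)(-0.3576) = -0.2353
|01⟩: (0.6581)(0.9339) = 0.6146
|10⟩: (0.7273 + 0.1949i)(-0.3576) = (-0.2601 - 0.0697i)
|11⟩: (0.7273 + 0.1949i)(0.9339) = (0.6792 + 0.182i)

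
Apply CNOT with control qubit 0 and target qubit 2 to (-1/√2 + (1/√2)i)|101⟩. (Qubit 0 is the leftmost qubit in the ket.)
(-1/√2 + (1/√2)i)|100⟩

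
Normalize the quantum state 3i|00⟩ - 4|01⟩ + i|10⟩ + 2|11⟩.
0.5477i|00⟩ - 0.7303|01⟩ + 0.1826i|10⟩ + 0.3651|11⟩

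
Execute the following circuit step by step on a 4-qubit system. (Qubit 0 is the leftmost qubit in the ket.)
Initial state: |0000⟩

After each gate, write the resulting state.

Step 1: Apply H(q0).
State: 1/√2|0000⟩ + 1/√2|1000⟩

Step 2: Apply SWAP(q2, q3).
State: 1/√2|0000⟩ + 1/√2|1000⟩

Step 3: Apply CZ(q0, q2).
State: 1/√2|0000⟩ + 1/√2|1000⟩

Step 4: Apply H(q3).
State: 1/2|0000⟩ + 1/2|0001⟩ + 1/2|1000⟩ + 1/2|1001⟩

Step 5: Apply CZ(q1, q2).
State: 1/2|0000⟩ + 1/2|0001⟩ + 1/2|1000⟩ + 1/2|1001⟩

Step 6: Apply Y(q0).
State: -(1/2)i|0000⟩ - (1/2)i|0001⟩ + (1/2)i|1000⟩ + (1/2)i|1001⟩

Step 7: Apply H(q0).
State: -(1/√2)i|1000⟩ - (1/√2)i|1001⟩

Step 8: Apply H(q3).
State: -i|1000⟩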